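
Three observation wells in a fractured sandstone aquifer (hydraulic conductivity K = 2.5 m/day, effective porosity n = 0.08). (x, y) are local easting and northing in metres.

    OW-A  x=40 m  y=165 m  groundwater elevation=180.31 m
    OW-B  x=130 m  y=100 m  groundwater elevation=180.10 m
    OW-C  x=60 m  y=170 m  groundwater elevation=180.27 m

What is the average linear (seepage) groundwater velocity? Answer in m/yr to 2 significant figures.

Taking OW-A as reference: OW-B−OW-A = (90, -65, -0.21); OW-C−OW-A = (20, 5, -0.04).
Solve a·Δx + b·Δy = Δh: det = 90·5 − 20·(-65) = 1750.
∂h/∂x = [(-0.21)·5 − (-0.04)·(-65)] / 1750 = -0.002086
∂h/∂y = [90·(-0.04) − 20·(-0.21)] / 1750 = +0.0003429
|∇h| = √(-0.002086² + 0.0003429²) = 0.002114
Seepage velocity v = K·i/n = 2.5 × 0.002114 / 0.08 = 0.06606 m/day = 24.13 m/yr.

24 m/yr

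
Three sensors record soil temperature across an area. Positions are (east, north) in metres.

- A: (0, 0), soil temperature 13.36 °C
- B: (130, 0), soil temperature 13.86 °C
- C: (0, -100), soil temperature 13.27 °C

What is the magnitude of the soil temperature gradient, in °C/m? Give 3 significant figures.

∂T/∂x = (13.86 − 13.36) / (130 − 0) = +0.003846
∂T/∂y = (13.27 − 13.36) / (-100 − 0) = +0.0009000
|∇f| = √(0.003846² + 0.0009000²) = 0.00395 °C/m

0.00395 °C/m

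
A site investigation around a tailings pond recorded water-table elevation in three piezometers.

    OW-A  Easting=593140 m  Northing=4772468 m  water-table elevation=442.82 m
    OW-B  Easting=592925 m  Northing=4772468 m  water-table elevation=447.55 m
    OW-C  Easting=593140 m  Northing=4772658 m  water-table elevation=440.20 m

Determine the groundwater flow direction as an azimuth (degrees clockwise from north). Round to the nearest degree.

058°

∂h/∂x = (447.55 − 442.82) / (592925 − 593140) = -0.02200
∂h/∂y = (440.20 − 442.82) / (4772658 − 4772468) = -0.01379
Flow direction (−∇h) has components (+0.02200 E, +0.01379 N).
Azimuth = atan2(E, N) = atan2(+0.02200, +0.01379) = 57.9° ≈ 058°.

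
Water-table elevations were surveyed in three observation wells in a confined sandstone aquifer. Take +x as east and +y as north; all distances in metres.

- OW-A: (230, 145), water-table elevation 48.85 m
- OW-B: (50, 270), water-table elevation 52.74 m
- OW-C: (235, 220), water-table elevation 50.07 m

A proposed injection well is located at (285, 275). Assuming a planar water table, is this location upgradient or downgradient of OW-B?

Taking OW-A as reference: OW-B−OW-A = (-180, 125, +3.89); OW-C−OW-A = (5, 75, +1.22).
Solve a·Δx + b·Δy = Δh: det = (-180)·75 − 5·125 = -14125.
∂h/∂x = [(+3.89)·75 − (+1.22)·125] / -14125 = -0.009858
∂h/∂y = [(-180)·(+1.22) − 5·(+3.89)] / -14125 = +0.01692
Head at (285, 275) = 48.85 + (-0.009858)·(55) + (+0.01692)·(130) = 50.51 m.
That is lower than the 52.74 m at OW-B, so the point is downgradient.

downgradient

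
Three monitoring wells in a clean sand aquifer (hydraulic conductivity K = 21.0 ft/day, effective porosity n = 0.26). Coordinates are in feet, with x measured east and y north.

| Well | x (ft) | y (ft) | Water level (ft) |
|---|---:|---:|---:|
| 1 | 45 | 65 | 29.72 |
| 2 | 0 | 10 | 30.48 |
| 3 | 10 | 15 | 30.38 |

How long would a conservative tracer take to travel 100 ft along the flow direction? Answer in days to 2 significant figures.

Differences from 1: to 2 (Δx, Δy, Δh) = (-45, -55, +0.76); to 3 = (-35, -50, +0.66).
Solve a·Δx + b·Δy = Δh: det = (-45)·(-50) − (-35)·(-55) = 325.
∂h/∂x = [(+0.76)·(-50) − (+0.66)·(-55)] / 325 = -0.005231
∂h/∂y = [(-45)·(+0.66) − (-35)·(+0.76)] / 325 = -0.009538
|∇h| = √(-0.005231² + -0.009538²) = 0.01088
Seepage velocity v = K·i/n = 21.0 × 0.01088 / 0.26 = 0.8788 ft/day.
t = 100 / 0.8788 = 113.8 days.

110 days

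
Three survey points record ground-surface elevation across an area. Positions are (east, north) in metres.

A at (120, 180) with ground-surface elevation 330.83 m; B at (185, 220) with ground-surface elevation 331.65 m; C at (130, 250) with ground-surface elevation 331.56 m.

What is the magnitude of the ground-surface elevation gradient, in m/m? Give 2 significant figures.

0.012 m/m

Differences from A: to B (Δx, Δy, Δh) = (65, 40, +0.82); to C = (10, 70, +0.73).
Solve a·Δx + b·Δy = Δz: det = 65·70 − 10·40 = 4150.
∂z/∂x = [(+0.82)·70 − (+0.73)·40] / 4150 = +0.006795
∂z/∂y = [65·(+0.73) − 10·(+0.82)] / 4150 = +0.009458
|∇f| = √(0.006795² + 0.009458²) = 0.01165 m/m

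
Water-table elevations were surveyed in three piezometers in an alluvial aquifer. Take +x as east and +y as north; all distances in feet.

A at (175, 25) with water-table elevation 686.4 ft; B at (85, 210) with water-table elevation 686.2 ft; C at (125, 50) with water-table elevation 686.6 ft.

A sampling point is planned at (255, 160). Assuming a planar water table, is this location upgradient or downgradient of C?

With h = a·x + b·y + c and A as origin, the differences give:
  (-90)·a + 185·b = -0.2
  (-50)·a + 25·b = +0.2
Eliminate b (×25 and ×185, subtract): 7000·a = -42.00 → a = ∂h/∂x = -0.006000
Back-substitute: b = ∂h/∂y = -0.004000.
Head at (255, 160) = 686.4 + (-0.006000)·(80) + (-0.004000)·(135) = 685.38 ft.
That is lower than the 686.6 ft at C, so the point is downgradient.

downgradient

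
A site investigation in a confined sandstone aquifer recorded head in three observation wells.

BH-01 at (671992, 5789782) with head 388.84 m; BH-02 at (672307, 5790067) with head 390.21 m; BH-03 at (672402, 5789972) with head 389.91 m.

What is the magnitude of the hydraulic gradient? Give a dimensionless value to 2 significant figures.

0.0040

Differences from BH-01: to BH-02 (Δx, Δy, Δh) = (315, 285, +1.37); to BH-03 = (410, 190, +1.07).
Solve a·Δx + b·Δy = Δh: det = 315·190 − 410·285 = -57000.
∂h/∂x = [(+1.37)·190 − (+1.07)·285] / -57000 = +0.0007833
∂h/∂y = [315·(+1.07) − 410·(+1.37)] / -57000 = +0.003941
|∇h| = √(0.0007833² + 0.003941²) = 0.004018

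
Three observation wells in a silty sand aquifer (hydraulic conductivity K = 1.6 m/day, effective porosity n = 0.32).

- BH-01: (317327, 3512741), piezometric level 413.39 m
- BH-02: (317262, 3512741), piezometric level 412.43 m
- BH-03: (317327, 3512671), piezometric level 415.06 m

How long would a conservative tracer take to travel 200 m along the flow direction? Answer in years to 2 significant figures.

3.9 years

∂h/∂x = (412.43 − 413.39) / (317262 − 317327) = +0.01477
∂h/∂y = (415.06 − 413.39) / (3512671 − 3512741) = -0.02386
|∇h| = √(0.01477² + -0.02386²) = 0.02806
Seepage velocity v = K·i/n = 1.6 × 0.02806 / 0.32 = 0.1403 m/day.
t = 200 / 0.1403 = 1426 days = 3.9 years.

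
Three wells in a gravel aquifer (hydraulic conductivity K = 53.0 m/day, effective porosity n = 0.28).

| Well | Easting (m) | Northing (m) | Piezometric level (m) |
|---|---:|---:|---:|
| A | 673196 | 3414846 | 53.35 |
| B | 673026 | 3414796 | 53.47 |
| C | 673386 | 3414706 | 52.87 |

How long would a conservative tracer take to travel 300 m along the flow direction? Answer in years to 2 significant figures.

With h = a·x + b·y + c and A as origin, the differences give:
  (-170)·a + (-50)·b = +0.12
  190·a + (-140)·b = -0.48
Eliminate b (×(-140) and ×(-50), subtract): 33300·a = -40.800 → a = ∂h/∂x = -0.001225
Back-substitute: b = ∂h/∂y = +0.001766.
|∇h| = √(-0.001225² + 0.001766²) = 0.002149
Seepage velocity v = K·i/n = 53.0 × 0.002149 / 0.28 = 0.4068 m/day.
t = 300 / 0.4068 = 737.5 days = 2.02 years.

2.0 years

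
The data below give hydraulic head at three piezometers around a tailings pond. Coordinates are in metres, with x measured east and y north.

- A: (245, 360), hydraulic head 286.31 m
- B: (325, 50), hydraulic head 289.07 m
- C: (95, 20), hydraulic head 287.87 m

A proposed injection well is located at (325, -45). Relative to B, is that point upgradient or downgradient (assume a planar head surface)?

upgradient

With h = a·x + b·y + c and A as origin, the differences give:
  80·a + (-310)·b = +2.76
  (-150)·a + (-340)·b = +1.56
Eliminate b (×(-340) and ×(-310), subtract): -73700·a = -454.800 → a = ∂h/∂x = +0.006171
Back-substitute: b = ∂h/∂y = -0.007311.
Head at (325, -45) = 286.31 + (+0.006171)·(80) + (-0.007311)·(-405) = 289.76 m.
That is higher than the 289.07 m at B, so the point is upgradient.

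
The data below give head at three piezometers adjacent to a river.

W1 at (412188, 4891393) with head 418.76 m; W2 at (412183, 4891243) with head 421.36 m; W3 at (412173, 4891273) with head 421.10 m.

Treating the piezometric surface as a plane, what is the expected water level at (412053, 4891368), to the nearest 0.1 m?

422.4 m

Three-point gradient (reference W1): Δ to W2 = (-5, -150, +2.60), Δ to W3 = (-15, -120, +2.34).
∂h/∂x = -0.02364, ∂h/∂y = -0.01655 (det = -1650).
h(412053, 4891368) = 418.76 + (-0.02364)·(-135) + (-0.01655)·(-25) = 418.76 +3.191 +0.414 = 422.365 m.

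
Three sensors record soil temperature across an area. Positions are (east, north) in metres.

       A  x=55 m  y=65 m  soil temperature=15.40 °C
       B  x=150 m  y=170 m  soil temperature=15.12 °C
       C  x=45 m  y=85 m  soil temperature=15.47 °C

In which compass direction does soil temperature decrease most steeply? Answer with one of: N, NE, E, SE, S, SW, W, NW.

Taking A as reference: B−A = (95, 105, -0.28); C−A = (-10, 20, +0.07).
Solve a·Δx + b·Δy = ΔT: det = 95·20 − (-10)·105 = 2950.
∂T/∂x = [(-0.28)·20 − (+0.07)·105] / 2950 = -0.004390
∂T/∂y = [95·(+0.07) − (-10)·(-0.28)] / 2950 = +0.001305
Steepest decrease is along −∇f = (+0.004390 E, -0.001305 N) → east.

E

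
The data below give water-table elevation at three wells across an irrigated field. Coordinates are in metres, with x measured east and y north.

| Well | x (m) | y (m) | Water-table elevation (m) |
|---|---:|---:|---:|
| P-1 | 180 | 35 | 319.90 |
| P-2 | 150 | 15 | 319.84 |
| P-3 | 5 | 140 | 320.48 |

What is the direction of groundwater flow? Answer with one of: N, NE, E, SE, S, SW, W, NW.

S

With h = a·x + b·y + c and P-1 as origin, the differences give:
  (-30)·a + (-20)·b = -0.06
  (-175)·a + 105·b = +0.58
Eliminate b (×105 and ×(-20), subtract): -6650·a = 5.300 → a = ∂h/∂x = -0.0007970
Back-substitute: b = ∂h/∂y = +0.004195.
Flow = −∇h = (+0.0007970 east, -0.004195 north), which points south.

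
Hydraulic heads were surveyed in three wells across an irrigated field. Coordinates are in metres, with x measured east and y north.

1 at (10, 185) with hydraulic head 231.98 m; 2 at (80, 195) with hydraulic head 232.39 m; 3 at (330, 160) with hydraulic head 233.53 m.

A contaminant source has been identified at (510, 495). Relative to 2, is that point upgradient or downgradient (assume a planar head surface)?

upgradient

Taking 1 as reference: 2−1 = (70, 10, +0.41); 3−1 = (320, -25, +1.55).
Solve a·Δx + b·Δy = Δh: det = 70·(-25) − 320·10 = -4950.
∂h/∂x = [(+0.41)·(-25) − (+1.55)·10] / -4950 = +0.005202
∂h/∂y = [70·(+1.55) − 320·(+0.41)] / -4950 = +0.004586
Head at (510, 495) = 231.98 + (+0.005202)·(500) + (+0.004586)·(310) = 236.00 m.
That is higher than the 232.39 m at 2, so the point is upgradient.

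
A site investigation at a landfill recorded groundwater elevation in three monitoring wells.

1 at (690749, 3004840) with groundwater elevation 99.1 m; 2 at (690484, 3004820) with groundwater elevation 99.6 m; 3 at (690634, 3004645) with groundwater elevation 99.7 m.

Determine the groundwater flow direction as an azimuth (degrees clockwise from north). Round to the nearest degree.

Taking 1 as reference: 2−1 = (-265, -20, +0.5); 3−1 = (-115, -195, +0.6).
Determinant of the coordinate differences = (-265)·(-195) − (-115)·(-20) = 49375.
∂h/∂x = [(+0.5)·(-195) − (+0.6)·(-20)] / 49375 = -0.001732
∂h/∂y = [(-265)·(+0.6) − (-115)·(+0.5)] / 49375 = -0.002056
Flow direction (−∇h) has components (+0.001732 E, +0.002056 N).
Azimuth = atan2(E, N) = atan2(+0.001732, +0.002056) = 40.1° ≈ 040°.

040°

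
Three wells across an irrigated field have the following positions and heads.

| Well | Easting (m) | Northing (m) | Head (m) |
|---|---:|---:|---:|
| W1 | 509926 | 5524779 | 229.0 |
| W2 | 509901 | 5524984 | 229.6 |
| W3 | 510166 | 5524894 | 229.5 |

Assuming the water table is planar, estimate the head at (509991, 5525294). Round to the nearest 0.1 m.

230.6 m

Differences from W1: to W2 (Δx, Δy, Δh) = (-25, 205, +0.6); to W3 = (240, 115, +0.5).
Solve a·Δx + b·Δy = Δh: det = (-25)·115 − 240·205 = -52075.
∂h/∂x = [(+0.6)·115 − (+0.5)·205] / -52075 = +0.0006433
∂h/∂y = [(-25)·(+0.5) − 240·(+0.6)] / -52075 = +0.003005
h(509991, 5525294) = 229.0 + (+0.0006433)·(65) + (+0.003005)·(515) = 229.0 +0.042 +1.548 = 230.590 m.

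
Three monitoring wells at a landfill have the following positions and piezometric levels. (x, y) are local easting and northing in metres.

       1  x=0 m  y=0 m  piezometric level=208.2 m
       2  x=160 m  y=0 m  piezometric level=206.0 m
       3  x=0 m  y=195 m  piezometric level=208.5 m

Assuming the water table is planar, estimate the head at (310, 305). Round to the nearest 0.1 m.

204.4 m

∂h/∂x = (206.0 − 208.2) / (160 − 0) = -0.01375
∂h/∂y = (208.5 − 208.2) / (195 − 0) = +0.001538
h(310, 305) = 208.2 + (-0.01375)·(310) + (+0.001538)·(305) = 208.2 -4.262 +0.469 = 204.407 m.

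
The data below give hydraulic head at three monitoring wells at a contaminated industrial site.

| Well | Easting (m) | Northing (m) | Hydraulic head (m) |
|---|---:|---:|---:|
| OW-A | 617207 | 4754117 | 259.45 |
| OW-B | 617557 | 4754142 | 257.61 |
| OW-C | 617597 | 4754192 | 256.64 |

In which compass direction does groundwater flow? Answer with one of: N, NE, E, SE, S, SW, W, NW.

N

Taking OW-A as reference: OW-B−OW-A = (350, 25, -1.84); OW-C−OW-A = (390, 75, -2.81).
Solve a·Δx + b·Δy = Δh: det = 350·75 − 390·25 = 16500.
∂h/∂x = [(-1.84)·75 − (-2.81)·25] / 16500 = -0.004106
∂h/∂y = [350·(-2.81) − 390·(-1.84)] / 16500 = -0.01612
Flow = −∇h = (+0.004106 east, +0.01612 north), which points north.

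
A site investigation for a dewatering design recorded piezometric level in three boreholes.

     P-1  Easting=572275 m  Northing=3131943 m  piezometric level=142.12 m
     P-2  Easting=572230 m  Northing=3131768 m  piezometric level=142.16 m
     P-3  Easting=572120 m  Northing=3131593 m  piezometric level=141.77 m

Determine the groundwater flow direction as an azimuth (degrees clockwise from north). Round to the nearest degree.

286°

Three-point gradient (reference P-1): Δ to P-2 = (-45, -175, +0.04), Δ to P-3 = (-155, -350, -0.35).
∂h/∂x = +0.006615, ∂h/∂y = -0.001930 (det = -11375).
Flow direction (−∇h) has components (-0.006615 E, +0.001930 N).
Azimuth = atan2(E, N) = atan2(-0.006615, +0.001930) = 286.3° ≈ 286°.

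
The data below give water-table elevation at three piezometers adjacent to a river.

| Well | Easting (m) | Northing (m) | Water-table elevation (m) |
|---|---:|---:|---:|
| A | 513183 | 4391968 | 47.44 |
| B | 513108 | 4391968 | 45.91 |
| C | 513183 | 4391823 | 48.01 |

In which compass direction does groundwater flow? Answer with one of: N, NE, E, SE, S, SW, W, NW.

W

∂h/∂x = (45.91 − 47.44) / (513108 − 513183) = +0.02040
∂h/∂y = (48.01 − 47.44) / (4391823 − 4391968) = -0.003931
Flow = −∇h = (-0.02040 east, +0.003931 north), which points west.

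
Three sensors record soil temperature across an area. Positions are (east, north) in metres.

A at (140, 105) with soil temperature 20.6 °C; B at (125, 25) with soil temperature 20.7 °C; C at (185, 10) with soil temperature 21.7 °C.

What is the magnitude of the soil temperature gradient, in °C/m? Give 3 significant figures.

Differences from A: to B (Δx, Δy, Δh) = (-15, -80, +0.1); to C = (45, -95, +1.1).
Determinant of the coordinate differences = (-15)·(-95) − 45·(-80) = 5025.
∂T/∂x = [(+0.1)·(-95) − (+1.1)·(-80)] / 5025 = +0.01562
∂T/∂y = [(-15)·(+1.1) − 45·(+0.1)] / 5025 = -0.004179
|∇f| = √(0.01562² + -0.004179²) = 0.01617 °C/m

0.0162 °C/m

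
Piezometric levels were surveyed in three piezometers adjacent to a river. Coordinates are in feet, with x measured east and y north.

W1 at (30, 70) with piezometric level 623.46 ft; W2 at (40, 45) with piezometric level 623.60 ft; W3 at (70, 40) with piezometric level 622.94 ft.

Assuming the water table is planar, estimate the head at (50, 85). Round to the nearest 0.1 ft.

With h = a·x + b·y + c and W1 as origin, the differences give:
  10·a + (-25)·b = +0.14
  40·a + (-30)·b = -0.52
Eliminate b (×(-30) and ×(-25), subtract): 700·a = -17.200 → a = ∂h/∂x = -0.02457
Back-substitute: b = ∂h/∂y = -0.01543.
h(50, 85) = 623.46 + (-0.02457)·(20) + (-0.01543)·(15) = 623.46 -0.491 -0.231 = 622.737 ft.

622.7 ft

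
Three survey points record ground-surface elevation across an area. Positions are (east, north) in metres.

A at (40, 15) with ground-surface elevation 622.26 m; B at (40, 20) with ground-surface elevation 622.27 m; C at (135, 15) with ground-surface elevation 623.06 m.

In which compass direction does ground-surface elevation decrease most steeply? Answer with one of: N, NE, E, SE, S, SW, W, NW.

W

With z = a·x + b·y + c and A as origin, the differences give:
  0·a + 5·b = +0.01
  95·a + 0·b = +0.80
Eliminate b (×0 and ×5, subtract): -475·a = -4.000 → a = ∂z/∂x = +0.008421
Back-substitute: b = ∂z/∂y = +0.002000.
Steepest decrease is along −∇f = (-0.008421 E, -0.002000 N) → west.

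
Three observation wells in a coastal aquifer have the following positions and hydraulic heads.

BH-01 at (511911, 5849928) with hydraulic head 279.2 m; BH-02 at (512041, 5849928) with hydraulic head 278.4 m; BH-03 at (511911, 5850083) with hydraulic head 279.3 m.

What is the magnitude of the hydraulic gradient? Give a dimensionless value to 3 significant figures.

0.00619

∂h/∂x = (278.4 − 279.2) / (512041 − 511911) = -0.006154
∂h/∂y = (279.3 − 279.2) / (5850083 − 5849928) = +0.0006452
|∇h| = √(-0.006154² + 0.0006452²) = 0.006188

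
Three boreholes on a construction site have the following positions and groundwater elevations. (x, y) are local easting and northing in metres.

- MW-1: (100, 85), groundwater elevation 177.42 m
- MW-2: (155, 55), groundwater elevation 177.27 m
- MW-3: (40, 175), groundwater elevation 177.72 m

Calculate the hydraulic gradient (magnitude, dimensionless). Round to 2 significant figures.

With h = a·x + b·y + c and MW-1 as origin, the differences give:
  55·a + (-30)·b = -0.15
  (-60)·a + 90·b = +0.30
Eliminate b (×90 and ×(-30), subtract): 3150·a = -4.500 → a = ∂h/∂x = -0.001429
Back-substitute: b = ∂h/∂y = +0.002381.
|∇h| = √(-0.001429² + 0.002381²) = 0.002777

0.0028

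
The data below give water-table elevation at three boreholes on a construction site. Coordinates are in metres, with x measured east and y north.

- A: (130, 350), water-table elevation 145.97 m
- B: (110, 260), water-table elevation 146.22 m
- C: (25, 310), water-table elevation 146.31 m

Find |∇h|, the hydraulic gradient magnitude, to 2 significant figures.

Differences from A: to B (Δx, Δy, Δh) = (-20, -90, +0.25); to C = (-105, -40, +0.34).
Determinant of the coordinate differences = (-20)·(-40) − (-105)·(-90) = -8650.
∂h/∂x = [(+0.25)·(-40) − (+0.34)·(-90)] / -8650 = -0.002382
∂h/∂y = [(-20)·(+0.34) − (-105)·(+0.25)] / -8650 = -0.002249
|∇h| = √(-0.002382² + -0.002249²) = 0.003276

0.0033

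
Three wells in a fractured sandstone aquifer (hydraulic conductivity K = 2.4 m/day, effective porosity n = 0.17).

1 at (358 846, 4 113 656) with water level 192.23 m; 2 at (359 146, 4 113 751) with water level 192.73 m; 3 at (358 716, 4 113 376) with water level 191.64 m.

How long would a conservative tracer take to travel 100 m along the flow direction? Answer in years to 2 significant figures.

9.9 years

Differences from 1: to 2 (Δx, Δy, Δh) = (300, 95, +0.50); to 3 = (-130, -280, -0.59).
Determinant of the coordinate differences = 300·(-280) − (-130)·95 = -71650.
∂h/∂x = [(+0.50)·(-280) − (-0.59)·95] / -71650 = +0.001172
∂h/∂y = [300·(-0.59) − (-130)·(+0.50)] / -71650 = +0.001563
|∇h| = √(0.001172² + 0.001563²) = 0.001954
Seepage velocity v = K·i/n = 2.4 × 0.001954 / 0.17 = 0.02759 m/day.
t = 100 / 0.02759 = 3625 days = 9.92 years.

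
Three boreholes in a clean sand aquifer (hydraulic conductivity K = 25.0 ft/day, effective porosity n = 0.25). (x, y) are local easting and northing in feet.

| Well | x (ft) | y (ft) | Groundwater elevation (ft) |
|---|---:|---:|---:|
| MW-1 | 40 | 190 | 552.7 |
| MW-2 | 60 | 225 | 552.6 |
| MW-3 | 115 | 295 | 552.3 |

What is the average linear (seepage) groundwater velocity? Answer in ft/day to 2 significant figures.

Differences from MW-1: to MW-2 (Δx, Δy, Δh) = (20, 35, -0.1); to MW-3 = (75, 105, -0.4).
Determinant of the coordinate differences = 20·105 − 75·35 = -525.
∂h/∂x = [(-0.1)·105 − (-0.4)·35] / -525 = -0.006667
∂h/∂y = [20·(-0.4) − 75·(-0.1)] / -525 = +0.0009524
|∇h| = √(-0.006667² + 0.0009524²) = 0.006735
Seepage velocity v = K·i/n = 25.0 × 0.006735 / 0.25 = 0.6735 ft/day.

0.67 ft/day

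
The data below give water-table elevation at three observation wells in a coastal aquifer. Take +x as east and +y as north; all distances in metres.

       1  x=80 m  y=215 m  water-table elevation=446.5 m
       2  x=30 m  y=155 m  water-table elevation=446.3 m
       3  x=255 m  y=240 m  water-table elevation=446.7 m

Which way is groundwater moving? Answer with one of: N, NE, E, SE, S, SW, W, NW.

Three-point gradient (reference 1): Δ to 2 = (-50, -60, -0.2), Δ to 3 = (175, 25, +0.2).
∂h/∂x = +0.0007568, ∂h/∂y = +0.002703 (det = 9250).
Flow = −∇h = (-0.0007568 east, -0.002703 north), which points south.

S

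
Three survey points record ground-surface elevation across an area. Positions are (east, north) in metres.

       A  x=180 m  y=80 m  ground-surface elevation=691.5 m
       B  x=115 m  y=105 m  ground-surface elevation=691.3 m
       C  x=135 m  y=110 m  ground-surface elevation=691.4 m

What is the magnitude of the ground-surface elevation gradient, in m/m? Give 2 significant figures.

With z = a·x + b·y + c and A as origin, the differences give:
  (-65)·a + 25·b = -0.2
  (-45)·a + 30·b = -0.1
Eliminate b (×30 and ×25, subtract): -825·a = -3.50 → a = ∂z/∂x = +0.004242
Back-substitute: b = ∂z/∂y = +0.003030.
|∇f| = √(0.004242² + 0.003030²) = 0.005213 m/m

0.0052 m/m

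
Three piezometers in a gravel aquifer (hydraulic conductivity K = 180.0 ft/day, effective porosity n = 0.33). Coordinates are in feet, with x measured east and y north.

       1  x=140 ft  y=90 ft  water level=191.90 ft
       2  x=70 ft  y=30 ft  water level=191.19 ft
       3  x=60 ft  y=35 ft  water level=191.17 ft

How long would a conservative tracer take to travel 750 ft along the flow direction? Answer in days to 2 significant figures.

Taking 1 as reference: 2−1 = (-70, -60, -0.71); 3−1 = (-80, -55, -0.73).
Determinant of the coordinate differences = (-70)·(-55) − (-80)·(-60) = -950.
∂h/∂x = [(-0.71)·(-55) − (-0.73)·(-60)] / -950 = +0.005000
∂h/∂y = [(-70)·(-0.73) − (-80)·(-0.71)] / -950 = +0.006000
|∇h| = √(0.005000² + 0.006000²) = 0.00781
Seepage velocity v = K·i/n = 180.0 × 0.00781 / 0.33 = 4.26 ft/day.
t = 750 / 4.26 = 176.1 days.

180 days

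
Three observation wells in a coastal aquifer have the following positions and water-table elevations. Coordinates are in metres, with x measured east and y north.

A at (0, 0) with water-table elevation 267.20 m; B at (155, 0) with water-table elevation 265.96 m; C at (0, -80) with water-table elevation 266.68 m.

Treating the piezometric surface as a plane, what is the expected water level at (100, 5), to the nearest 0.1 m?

∂h/∂x = (265.96 − 267.20) / (155 − 0) = -0.008000
∂h/∂y = (266.68 − 267.20) / (-80 − 0) = +0.006500
h(100, 5) = 267.20 + (-0.008000)·(100) + (+0.006500)·(5) = 267.20 -0.800 +0.032 = 266.433 m.

266.4 m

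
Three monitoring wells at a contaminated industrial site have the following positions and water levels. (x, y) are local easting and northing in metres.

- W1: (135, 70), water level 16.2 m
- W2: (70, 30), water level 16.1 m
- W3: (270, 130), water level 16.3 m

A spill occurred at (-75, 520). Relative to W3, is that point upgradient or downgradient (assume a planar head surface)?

With h = a·x + b·y + c and W1 as origin, the differences give:
  (-65)·a + (-40)·b = -0.1
  135·a + 60·b = +0.1
Eliminate b (×60 and ×(-40), subtract): 1500·a = -2.00 → a = ∂h/∂x = -0.001333
Back-substitute: b = ∂h/∂y = +0.004667.
Head at (-75, 520) = 16.2 + (-0.001333)·(-210) + (+0.004667)·(450) = 18.58 m.
That is higher than the 16.3 m at W3, so the point is upgradient.

upgradient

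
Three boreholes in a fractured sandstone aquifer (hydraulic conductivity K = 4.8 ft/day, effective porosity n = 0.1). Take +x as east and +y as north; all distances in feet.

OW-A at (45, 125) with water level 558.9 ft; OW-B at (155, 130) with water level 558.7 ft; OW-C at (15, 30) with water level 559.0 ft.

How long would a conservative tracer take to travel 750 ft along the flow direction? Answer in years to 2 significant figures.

23 years

Three-point gradient (reference OW-A): Δ to OW-B = (110, 5, -0.2), Δ to OW-C = (-30, -95, +0.1).
∂h/∂x = -0.001796, ∂h/∂y = -0.0004854 (det = -10300).
|∇h| = √(-0.001796² + -0.0004854²) = 0.00186
Seepage velocity v = K·i/n = 4.8 × 0.00186 / 0.1 = 0.08928 ft/day.
t = 750 / 0.08928 = 8401 days = 23 years.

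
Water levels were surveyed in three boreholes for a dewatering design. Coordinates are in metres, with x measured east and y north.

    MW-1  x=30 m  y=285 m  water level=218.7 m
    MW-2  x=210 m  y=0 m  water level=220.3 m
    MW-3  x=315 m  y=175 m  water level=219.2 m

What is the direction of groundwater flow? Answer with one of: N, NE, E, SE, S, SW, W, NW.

Three-point gradient (reference MW-1): Δ to MW-2 = (180, -285, +1.6), Δ to MW-3 = (285, -110, +0.5).
∂h/∂x = -0.0005454, ∂h/∂y = -0.005958 (det = 61425).
Flow = −∇h = (+0.0005454 east, +0.005958 north), which points north.

N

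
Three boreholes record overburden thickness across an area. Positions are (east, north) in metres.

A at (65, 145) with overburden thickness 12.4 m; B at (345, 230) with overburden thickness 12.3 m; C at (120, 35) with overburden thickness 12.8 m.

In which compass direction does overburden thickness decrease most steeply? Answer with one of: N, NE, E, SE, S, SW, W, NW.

N

Taking A as reference: B−A = (280, 85, -0.1); C−A = (55, -110, +0.4).
Determinant of the coordinate differences = 280·(-110) − 55·85 = -35475.
∂d/∂x = [(-0.1)·(-110) − (+0.4)·85] / -35475 = +0.0006483
∂d/∂y = [280·(+0.4) − 55·(-0.1)] / -35475 = -0.003312
Steepest decrease is along −∇f = (-0.0006483 E, +0.003312 N) → north.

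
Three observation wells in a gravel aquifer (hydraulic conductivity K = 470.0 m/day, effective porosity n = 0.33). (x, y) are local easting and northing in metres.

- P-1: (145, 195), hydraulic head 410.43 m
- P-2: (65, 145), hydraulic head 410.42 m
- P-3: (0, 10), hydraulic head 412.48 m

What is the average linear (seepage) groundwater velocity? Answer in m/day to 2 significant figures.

Differences from P-1: to P-2 (Δx, Δy, Δh) = (-80, -50, -0.01); to P-3 = (-145, -185, +2.05).
Solve a·Δx + b·Δy = Δh: det = (-80)·(-185) − (-145)·(-50) = 7550.
∂h/∂x = [(-0.01)·(-185) − (+2.05)·(-50)] / 7550 = +0.01382
∂h/∂y = [(-80)·(+2.05) − (-145)·(-0.01)] / 7550 = -0.02191
|∇h| = √(0.01382² + -0.02191²) = 0.0259
Seepage velocity v = K·i/n = 470.0 × 0.0259 / 0.33 = 36.89 m/day.

37 m/day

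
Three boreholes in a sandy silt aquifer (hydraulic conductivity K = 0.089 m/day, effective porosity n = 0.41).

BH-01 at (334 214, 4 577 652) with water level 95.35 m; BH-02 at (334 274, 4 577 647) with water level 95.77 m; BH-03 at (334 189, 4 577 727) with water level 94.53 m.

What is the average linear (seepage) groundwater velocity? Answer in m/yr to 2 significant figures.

With h = a·x + b·y + c and BH-01 as origin, the differences give:
  60·a + (-5)·b = +0.42
  (-25)·a + 75·b = -0.82
Eliminate b (×75 and ×(-5), subtract): 4375·a = 27.400 → a = ∂h/∂x = +0.006263
Back-substitute: b = ∂h/∂y = -0.008846.
|∇h| = √(0.006263² + -0.008846²) = 0.01084
Seepage velocity v = K·i/n = 0.089 × 0.01084 / 0.41 = 0.002353 m/day = 0.8594 m/yr.

0.86 m/yr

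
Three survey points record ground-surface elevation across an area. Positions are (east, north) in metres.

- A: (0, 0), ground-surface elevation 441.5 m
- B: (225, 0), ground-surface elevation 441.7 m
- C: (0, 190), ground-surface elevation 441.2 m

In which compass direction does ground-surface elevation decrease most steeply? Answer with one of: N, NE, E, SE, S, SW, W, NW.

NW

∂z/∂x = (441.7 − 441.5) / (225 − 0) = +0.0008889
∂z/∂y = (441.2 − 441.5) / (190 − 0) = -0.001579
Steepest decrease is along −∇f = (-0.0008889 E, +0.001579 N) → northwest.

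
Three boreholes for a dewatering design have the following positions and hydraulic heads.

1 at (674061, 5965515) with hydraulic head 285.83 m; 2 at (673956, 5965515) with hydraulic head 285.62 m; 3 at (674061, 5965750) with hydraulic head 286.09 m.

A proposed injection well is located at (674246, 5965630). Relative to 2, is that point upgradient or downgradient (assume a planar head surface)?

upgradient

∂h/∂x = (285.62 − 285.83) / (673956 − 674061) = +0.002000
∂h/∂y = (286.09 − 285.83) / (5965750 − 5965515) = +0.001106
Head at (674246, 5965630) = 285.83 + (+0.002000)·(185) + (+0.001106)·(115) = 286.33 m.
That is higher than the 285.62 m at 2, so the point is upgradient.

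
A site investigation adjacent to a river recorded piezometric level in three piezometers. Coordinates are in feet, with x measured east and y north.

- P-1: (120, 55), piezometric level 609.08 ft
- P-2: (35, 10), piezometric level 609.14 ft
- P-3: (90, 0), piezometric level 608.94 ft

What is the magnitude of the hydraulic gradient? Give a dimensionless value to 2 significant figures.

Differences from P-1: to P-2 (Δx, Δy, Δh) = (-85, -45, +0.06); to P-3 = (-30, -55, -0.14).
Determinant of the coordinate differences = (-85)·(-55) − (-30)·(-45) = 3325.
∂h/∂x = [(+0.06)·(-55) − (-0.14)·(-45)] / 3325 = -0.002887
∂h/∂y = [(-85)·(-0.14) − (-30)·(+0.06)] / 3325 = +0.004120
|∇h| = √(-0.002887² + 0.004120²) = 0.005031

0.0050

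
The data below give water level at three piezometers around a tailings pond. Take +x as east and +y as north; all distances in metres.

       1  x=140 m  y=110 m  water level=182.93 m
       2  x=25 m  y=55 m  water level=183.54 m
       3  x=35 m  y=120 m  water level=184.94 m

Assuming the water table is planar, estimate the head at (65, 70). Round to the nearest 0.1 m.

183.2 m

Three-point gradient (reference 1): Δ to 2 = (-115, -55, +0.61), Δ to 3 = (-105, 10, +2.01).
∂h/∂x = -0.01684, ∂h/∂y = +0.02413 (det = -6925).
h(65, 70) = 182.93 + (-0.01684)·(-75) + (+0.02413)·(-40) = 182.93 +1.263 -0.965 = 183.228 m.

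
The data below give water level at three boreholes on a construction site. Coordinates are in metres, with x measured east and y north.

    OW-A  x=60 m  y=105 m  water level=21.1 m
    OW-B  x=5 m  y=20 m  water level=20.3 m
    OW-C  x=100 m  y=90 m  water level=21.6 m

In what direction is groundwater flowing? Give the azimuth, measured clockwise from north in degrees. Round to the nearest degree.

265°

Differences from OW-A: to OW-B (Δx, Δy, Δh) = (-55, -85, -0.8); to OW-C = (40, -15, +0.5).
Determinant of the coordinate differences = (-55)·(-15) − 40·(-85) = 4225.
∂h/∂x = [(-0.8)·(-15) − (+0.5)·(-85)] / 4225 = +0.01290
∂h/∂y = [(-55)·(+0.5) − 40·(-0.8)] / 4225 = +0.001065
Flow direction (−∇h) has components (-0.01290 E, -0.001065 N).
Azimuth = atan2(E, N) = atan2(-0.01290, -0.001065) = 265.3° ≈ 265°.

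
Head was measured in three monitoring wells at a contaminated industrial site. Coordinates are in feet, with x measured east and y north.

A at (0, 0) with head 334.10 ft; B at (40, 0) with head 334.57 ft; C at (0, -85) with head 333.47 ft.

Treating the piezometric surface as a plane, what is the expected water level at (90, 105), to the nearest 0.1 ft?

335.9 ft

∂h/∂x = (334.57 − 334.10) / (40 − 0) = +0.01175
∂h/∂y = (333.47 − 334.10) / (-85 − 0) = +0.007412
h(90, 105) = 334.10 + (+0.01175)·(90) + (+0.007412)·(105) = 334.10 +1.057 +0.778 = 335.936 ft.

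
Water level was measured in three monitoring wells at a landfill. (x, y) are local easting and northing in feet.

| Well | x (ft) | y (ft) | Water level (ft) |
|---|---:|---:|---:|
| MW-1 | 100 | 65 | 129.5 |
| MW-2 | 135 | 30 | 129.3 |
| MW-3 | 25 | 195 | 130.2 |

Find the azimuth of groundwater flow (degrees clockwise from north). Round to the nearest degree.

Three-point gradient (reference MW-1): Δ to MW-2 = (35, -35, -0.2), Δ to MW-3 = (-75, 130, +0.7).
∂h/∂x = -0.0007792, ∂h/∂y = +0.004935 (det = 1925).
Flow direction (−∇h) has components (+0.0007792 E, -0.004935 N).
Azimuth = atan2(E, N) = atan2(+0.0007792, -0.004935) = 171.0° ≈ 171°.

171°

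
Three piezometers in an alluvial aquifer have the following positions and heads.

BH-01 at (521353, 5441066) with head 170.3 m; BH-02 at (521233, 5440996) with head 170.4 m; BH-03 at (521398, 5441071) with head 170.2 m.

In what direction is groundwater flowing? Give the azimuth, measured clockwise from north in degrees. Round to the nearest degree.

Differences from BH-01: to BH-02 (Δx, Δy, Δh) = (-120, -70, +0.1); to BH-03 = (45, 5, -0.1).
Determinant of the coordinate differences = (-120)·5 − 45·(-70) = 2550.
∂h/∂x = [(+0.1)·5 − (-0.1)·(-70)] / 2550 = -0.002549
∂h/∂y = [(-120)·(-0.1) − 45·(+0.1)] / 2550 = +0.002941
Flow direction (−∇h) has components (+0.002549 E, -0.002941 N).
Azimuth = atan2(E, N) = atan2(+0.002549, -0.002941) = 139.1° ≈ 139°.

139°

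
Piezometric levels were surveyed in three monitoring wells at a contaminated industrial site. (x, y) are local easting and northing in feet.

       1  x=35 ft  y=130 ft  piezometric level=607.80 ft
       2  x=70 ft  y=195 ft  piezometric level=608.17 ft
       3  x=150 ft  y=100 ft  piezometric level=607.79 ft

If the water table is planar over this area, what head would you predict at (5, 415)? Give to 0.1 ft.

Taking 1 as reference: 2−1 = (35, 65, +0.37); 3−1 = (115, -30, -0.01).
Determinant of the coordinate differences = 35·(-30) − 115·65 = -8525.
∂h/∂x = [(+0.37)·(-30) − (-0.01)·65] / -8525 = +0.001226
∂h/∂y = [35·(-0.01) − 115·(+0.37)] / -8525 = +0.005032
h(5, 415) = 607.80 + (+0.001226)·(-30) + (+0.005032)·(285) = 607.80 -0.037 +1.434 = 609.197 ft.

609.2 ft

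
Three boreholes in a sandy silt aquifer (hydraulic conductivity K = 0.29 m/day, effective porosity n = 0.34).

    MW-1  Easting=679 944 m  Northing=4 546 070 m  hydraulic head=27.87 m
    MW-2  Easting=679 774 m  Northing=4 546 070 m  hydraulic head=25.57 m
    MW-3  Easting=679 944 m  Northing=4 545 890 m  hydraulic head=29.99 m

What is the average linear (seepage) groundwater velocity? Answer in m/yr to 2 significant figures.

∂h/∂x = (25.57 − 27.87) / (679774 − 679944) = +0.01353
∂h/∂y = (29.99 − 27.87) / (4545890 − 4546070) = -0.01178
|∇h| = √(0.01353² + -0.01178²) = 0.01794
Seepage velocity v = K·i/n = 0.29 × 0.01794 / 0.34 = 0.0153 m/day = 5.588 m/yr.

5.6 m/yr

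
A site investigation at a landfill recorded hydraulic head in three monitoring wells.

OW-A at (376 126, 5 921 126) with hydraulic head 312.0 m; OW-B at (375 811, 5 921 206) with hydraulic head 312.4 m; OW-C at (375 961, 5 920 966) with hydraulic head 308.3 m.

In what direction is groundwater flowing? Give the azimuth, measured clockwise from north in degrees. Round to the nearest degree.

Three-point gradient (reference OW-A): Δ to OW-B = (-315, 80, +0.4), Δ to OW-C = (-165, -160, -3.7).
∂h/∂x = +0.003648, ∂h/∂y = +0.01936 (det = 63600).
Flow direction (−∇h) has components (-0.003648 E, -0.01936 N).
Azimuth = atan2(E, N) = atan2(-0.003648, -0.01936) = 190.7° ≈ 191°.

191°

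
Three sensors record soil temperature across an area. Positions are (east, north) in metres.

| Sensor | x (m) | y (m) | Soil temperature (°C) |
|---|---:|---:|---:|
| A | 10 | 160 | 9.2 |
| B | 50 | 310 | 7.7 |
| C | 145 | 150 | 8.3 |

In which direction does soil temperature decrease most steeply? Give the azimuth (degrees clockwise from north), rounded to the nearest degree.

042°

Three-point gradient (reference A): Δ to B = (40, 150, -1.5), Δ to C = (135, -10, -0.9).
∂T/∂x = -0.007264, ∂T/∂y = -0.008063 (det = -20650).
Steepest decrease is along −∇f: components (+0.007264 E, +0.008063 N).
Azimuth = atan2(+0.007264, +0.008063) = 42.0° ≈ 042°.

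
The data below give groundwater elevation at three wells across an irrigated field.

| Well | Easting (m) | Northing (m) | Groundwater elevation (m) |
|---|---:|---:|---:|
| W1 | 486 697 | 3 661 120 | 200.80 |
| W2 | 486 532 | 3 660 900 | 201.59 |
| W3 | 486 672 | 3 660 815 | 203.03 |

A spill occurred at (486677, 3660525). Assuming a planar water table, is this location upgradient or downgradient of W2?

upgradient

Taking W1 as reference: W2−W1 = (-165, -220, +0.79); W3−W1 = (-25, -305, +2.23).
Determinant of the coordinate differences = (-165)·(-305) − (-25)·(-220) = 44825.
∂h/∂x = [(+0.79)·(-305) − (+2.23)·(-220)] / 44825 = +0.005569
∂h/∂y = [(-165)·(+2.23) − (-25)·(+0.79)] / 44825 = -0.007768
Head at (486677, 3660525) = 200.80 + (+0.005569)·(-20) + (-0.007768)·(-595) = 205.31 m.
That is higher than the 201.59 m at W2, so the point is upgradient.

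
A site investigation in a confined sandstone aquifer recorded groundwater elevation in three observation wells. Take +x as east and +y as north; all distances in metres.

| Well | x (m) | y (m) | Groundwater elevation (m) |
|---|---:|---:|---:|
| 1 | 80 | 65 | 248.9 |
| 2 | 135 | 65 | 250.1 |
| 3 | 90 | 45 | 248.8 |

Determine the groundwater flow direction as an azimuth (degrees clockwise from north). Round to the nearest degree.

With h = a·x + b·y + c and 1 as origin, the differences give:
  55·a + 0·b = +1.2
  10·a + (-20)·b = -0.1
Eliminate b (×(-20) and ×0, subtract): -1100·a = -24.00 → a = ∂h/∂x = +0.02182
Back-substitute: b = ∂h/∂y = +0.01591.
Flow direction (−∇h) has components (-0.02182 E, -0.01591 N).
Azimuth = atan2(E, N) = atan2(-0.02182, -0.01591) = 233.9° ≈ 234°.

234°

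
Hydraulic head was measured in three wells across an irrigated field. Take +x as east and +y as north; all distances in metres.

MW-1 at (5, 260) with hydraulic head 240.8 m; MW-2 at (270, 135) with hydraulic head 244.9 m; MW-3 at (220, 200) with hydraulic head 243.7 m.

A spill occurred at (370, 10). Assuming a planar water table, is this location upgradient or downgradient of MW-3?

upgradient

With h = a·x + b·y + c and MW-1 as origin, the differences give:
  265·a + (-125)·b = +4.1
  215·a + (-60)·b = +2.9
Eliminate b (×(-60) and ×(-125), subtract): 10975·a = 116.50 → a = ∂h/∂x = +0.01062
Back-substitute: b = ∂h/∂y = -0.01030.
Head at (370, 10) = 240.8 + (+0.01062)·(365) + (-0.01030)·(-250) = 247.25 m.
That is higher than the 243.7 m at MW-3, so the point is upgradient.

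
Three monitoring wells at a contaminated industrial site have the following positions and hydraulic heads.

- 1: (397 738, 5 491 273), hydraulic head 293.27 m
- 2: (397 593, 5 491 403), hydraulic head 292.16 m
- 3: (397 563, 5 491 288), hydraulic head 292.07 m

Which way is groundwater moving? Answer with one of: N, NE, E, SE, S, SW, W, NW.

With h = a·x + b·y + c and 1 as origin, the differences give:
  (-145)·a + 130·b = -1.11
  (-175)·a + 15·b = -1.20
Eliminate b (×15 and ×130, subtract): 20575·a = 139.350 → a = ∂h/∂x = +0.006773
Back-substitute: b = ∂h/∂y = -0.0009842.
Flow = −∇h = (-0.006773 east, +0.0009842 north), which points west.

W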